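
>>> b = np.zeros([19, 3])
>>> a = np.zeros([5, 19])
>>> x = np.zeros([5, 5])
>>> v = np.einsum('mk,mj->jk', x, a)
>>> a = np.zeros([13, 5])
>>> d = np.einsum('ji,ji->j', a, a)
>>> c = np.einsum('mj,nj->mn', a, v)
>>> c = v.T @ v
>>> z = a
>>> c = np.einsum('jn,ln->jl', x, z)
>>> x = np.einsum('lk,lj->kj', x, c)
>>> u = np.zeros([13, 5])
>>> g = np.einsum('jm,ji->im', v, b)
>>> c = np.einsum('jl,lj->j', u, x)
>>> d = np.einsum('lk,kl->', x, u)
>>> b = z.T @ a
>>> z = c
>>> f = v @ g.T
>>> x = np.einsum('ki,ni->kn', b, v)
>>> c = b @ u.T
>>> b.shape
(5, 5)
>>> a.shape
(13, 5)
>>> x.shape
(5, 19)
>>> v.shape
(19, 5)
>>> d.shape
()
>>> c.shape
(5, 13)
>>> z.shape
(13,)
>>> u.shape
(13, 5)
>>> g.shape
(3, 5)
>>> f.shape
(19, 3)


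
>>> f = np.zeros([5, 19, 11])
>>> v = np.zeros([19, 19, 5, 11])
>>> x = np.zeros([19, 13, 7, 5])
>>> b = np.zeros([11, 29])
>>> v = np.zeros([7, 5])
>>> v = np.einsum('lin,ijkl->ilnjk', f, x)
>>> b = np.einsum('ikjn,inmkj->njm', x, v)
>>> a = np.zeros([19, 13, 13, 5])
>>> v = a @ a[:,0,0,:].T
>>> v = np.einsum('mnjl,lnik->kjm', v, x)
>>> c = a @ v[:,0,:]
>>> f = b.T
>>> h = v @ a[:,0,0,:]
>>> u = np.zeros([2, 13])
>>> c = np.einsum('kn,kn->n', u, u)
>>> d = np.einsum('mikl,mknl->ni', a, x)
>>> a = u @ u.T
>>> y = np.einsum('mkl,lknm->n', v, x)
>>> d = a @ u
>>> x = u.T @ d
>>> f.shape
(11, 7, 5)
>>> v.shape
(5, 13, 19)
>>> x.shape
(13, 13)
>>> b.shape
(5, 7, 11)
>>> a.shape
(2, 2)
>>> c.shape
(13,)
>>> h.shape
(5, 13, 5)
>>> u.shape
(2, 13)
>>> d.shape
(2, 13)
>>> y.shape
(7,)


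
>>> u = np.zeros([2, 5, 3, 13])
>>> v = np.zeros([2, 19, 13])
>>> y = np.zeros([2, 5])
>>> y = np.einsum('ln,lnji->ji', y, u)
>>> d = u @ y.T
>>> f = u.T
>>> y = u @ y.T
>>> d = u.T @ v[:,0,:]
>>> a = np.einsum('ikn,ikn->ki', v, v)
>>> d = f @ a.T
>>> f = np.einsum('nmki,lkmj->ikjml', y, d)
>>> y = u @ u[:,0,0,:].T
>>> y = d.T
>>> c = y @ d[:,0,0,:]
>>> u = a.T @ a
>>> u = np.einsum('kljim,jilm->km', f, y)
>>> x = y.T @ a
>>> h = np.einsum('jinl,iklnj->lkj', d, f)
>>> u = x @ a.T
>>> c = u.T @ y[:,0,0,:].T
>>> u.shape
(13, 3, 5, 19)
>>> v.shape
(2, 19, 13)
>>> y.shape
(19, 5, 3, 13)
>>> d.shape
(13, 3, 5, 19)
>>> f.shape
(3, 3, 19, 5, 13)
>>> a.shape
(19, 2)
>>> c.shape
(19, 5, 3, 19)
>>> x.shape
(13, 3, 5, 2)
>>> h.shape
(19, 3, 13)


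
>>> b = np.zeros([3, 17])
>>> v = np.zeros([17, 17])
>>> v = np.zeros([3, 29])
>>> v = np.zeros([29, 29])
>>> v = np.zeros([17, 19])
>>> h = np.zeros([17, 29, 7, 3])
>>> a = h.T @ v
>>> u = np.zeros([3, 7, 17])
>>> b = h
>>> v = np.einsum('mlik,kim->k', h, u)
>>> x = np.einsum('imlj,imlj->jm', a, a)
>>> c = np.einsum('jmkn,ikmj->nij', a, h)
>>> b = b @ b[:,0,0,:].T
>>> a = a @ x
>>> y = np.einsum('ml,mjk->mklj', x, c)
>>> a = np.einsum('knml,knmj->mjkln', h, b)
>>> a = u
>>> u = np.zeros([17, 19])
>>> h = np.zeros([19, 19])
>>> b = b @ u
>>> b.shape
(17, 29, 7, 19)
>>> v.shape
(3,)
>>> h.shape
(19, 19)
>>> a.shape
(3, 7, 17)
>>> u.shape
(17, 19)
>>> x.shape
(19, 7)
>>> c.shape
(19, 17, 3)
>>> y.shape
(19, 3, 7, 17)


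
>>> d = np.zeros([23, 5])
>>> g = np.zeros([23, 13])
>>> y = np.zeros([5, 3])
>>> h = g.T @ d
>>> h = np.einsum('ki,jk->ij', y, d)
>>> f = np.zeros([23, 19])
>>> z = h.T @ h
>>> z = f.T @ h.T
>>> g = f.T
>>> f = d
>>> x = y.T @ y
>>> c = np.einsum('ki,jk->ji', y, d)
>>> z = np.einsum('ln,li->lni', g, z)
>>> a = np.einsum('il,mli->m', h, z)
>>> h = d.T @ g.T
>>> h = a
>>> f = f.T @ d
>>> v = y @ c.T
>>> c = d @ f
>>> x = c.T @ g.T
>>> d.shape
(23, 5)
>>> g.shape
(19, 23)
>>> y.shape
(5, 3)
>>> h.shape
(19,)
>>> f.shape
(5, 5)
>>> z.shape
(19, 23, 3)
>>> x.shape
(5, 19)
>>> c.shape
(23, 5)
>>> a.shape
(19,)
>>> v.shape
(5, 23)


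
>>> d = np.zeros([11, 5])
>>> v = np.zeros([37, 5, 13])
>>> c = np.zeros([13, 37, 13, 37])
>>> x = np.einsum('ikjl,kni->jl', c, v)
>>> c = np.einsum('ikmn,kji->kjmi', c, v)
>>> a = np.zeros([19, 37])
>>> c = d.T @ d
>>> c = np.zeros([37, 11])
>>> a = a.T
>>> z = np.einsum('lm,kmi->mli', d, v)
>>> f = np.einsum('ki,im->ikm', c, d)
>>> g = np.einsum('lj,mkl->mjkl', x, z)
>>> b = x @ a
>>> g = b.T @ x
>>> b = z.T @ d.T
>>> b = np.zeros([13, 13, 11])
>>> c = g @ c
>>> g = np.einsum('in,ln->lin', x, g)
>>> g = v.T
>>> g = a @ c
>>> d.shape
(11, 5)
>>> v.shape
(37, 5, 13)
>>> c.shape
(19, 11)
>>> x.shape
(13, 37)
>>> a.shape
(37, 19)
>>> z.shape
(5, 11, 13)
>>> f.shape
(11, 37, 5)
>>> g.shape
(37, 11)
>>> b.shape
(13, 13, 11)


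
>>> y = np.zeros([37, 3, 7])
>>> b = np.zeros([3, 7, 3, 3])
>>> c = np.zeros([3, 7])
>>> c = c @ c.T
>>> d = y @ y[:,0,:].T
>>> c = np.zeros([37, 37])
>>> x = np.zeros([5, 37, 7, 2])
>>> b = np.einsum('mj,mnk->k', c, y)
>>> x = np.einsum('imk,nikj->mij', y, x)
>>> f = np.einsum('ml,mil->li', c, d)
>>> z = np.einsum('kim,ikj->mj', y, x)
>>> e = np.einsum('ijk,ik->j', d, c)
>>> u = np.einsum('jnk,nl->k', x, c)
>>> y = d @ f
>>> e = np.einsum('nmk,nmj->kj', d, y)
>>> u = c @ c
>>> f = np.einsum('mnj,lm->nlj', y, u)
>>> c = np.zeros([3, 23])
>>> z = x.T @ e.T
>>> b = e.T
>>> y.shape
(37, 3, 3)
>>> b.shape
(3, 37)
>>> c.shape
(3, 23)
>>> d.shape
(37, 3, 37)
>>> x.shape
(3, 37, 2)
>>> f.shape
(3, 37, 3)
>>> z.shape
(2, 37, 37)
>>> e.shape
(37, 3)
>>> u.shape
(37, 37)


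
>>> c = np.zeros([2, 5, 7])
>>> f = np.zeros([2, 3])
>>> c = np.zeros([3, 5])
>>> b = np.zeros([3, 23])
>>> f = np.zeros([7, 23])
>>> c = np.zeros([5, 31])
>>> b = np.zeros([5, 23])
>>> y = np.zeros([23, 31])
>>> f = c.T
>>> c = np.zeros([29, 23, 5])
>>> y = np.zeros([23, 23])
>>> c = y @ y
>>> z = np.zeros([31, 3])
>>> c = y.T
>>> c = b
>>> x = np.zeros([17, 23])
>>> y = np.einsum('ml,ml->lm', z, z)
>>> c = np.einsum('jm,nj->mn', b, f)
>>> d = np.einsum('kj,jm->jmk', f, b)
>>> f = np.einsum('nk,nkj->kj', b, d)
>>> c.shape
(23, 31)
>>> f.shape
(23, 31)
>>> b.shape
(5, 23)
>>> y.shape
(3, 31)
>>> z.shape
(31, 3)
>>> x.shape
(17, 23)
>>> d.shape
(5, 23, 31)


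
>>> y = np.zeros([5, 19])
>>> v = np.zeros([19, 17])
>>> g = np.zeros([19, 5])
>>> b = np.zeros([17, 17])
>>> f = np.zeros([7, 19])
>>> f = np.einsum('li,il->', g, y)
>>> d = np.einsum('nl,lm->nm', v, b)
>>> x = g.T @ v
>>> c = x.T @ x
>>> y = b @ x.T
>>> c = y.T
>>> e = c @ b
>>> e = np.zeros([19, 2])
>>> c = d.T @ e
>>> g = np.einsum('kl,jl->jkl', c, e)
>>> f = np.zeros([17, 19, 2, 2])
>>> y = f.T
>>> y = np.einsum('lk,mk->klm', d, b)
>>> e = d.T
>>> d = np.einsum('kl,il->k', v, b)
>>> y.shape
(17, 19, 17)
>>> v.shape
(19, 17)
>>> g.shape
(19, 17, 2)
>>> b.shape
(17, 17)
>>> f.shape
(17, 19, 2, 2)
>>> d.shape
(19,)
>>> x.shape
(5, 17)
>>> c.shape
(17, 2)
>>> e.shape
(17, 19)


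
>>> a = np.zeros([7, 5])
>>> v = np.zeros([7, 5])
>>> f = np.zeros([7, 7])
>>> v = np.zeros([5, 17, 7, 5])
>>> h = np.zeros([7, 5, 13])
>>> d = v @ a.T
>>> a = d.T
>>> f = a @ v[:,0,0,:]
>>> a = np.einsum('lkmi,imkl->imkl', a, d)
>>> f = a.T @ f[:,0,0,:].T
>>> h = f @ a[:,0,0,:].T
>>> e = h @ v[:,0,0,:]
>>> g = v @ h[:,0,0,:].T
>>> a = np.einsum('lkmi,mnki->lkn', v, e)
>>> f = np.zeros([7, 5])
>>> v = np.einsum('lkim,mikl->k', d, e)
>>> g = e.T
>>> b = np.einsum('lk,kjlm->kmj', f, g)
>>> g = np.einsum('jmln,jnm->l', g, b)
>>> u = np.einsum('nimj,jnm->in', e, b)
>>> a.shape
(5, 17, 7)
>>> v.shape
(17,)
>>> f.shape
(7, 5)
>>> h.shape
(7, 7, 17, 5)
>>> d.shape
(5, 17, 7, 7)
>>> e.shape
(7, 7, 17, 5)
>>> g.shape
(7,)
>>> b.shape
(5, 7, 17)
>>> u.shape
(7, 7)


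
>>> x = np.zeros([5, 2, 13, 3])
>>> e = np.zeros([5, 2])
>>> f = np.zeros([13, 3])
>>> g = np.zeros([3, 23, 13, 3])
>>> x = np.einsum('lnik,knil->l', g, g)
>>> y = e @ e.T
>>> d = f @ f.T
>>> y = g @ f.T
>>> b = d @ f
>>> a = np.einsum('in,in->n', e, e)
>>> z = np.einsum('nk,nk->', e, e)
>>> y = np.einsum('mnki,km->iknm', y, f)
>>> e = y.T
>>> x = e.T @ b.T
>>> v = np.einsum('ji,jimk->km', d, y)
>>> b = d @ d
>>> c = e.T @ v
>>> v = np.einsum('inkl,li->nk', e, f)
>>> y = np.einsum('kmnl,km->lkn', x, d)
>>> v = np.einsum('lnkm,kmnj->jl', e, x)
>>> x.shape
(13, 13, 23, 13)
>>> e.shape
(3, 23, 13, 13)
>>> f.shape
(13, 3)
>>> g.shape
(3, 23, 13, 3)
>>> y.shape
(13, 13, 23)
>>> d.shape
(13, 13)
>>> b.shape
(13, 13)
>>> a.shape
(2,)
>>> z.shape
()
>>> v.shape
(13, 3)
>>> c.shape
(13, 13, 23, 23)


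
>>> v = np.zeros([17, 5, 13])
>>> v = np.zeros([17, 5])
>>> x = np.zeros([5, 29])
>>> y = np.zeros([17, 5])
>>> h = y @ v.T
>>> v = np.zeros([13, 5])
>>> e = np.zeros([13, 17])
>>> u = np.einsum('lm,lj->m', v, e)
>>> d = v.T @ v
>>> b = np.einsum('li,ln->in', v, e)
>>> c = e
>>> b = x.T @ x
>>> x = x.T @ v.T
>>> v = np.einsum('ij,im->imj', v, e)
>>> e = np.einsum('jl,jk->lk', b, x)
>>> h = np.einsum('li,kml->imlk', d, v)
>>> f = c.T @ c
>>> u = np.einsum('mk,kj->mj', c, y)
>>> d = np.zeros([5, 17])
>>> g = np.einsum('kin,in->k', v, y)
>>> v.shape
(13, 17, 5)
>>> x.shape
(29, 13)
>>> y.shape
(17, 5)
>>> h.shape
(5, 17, 5, 13)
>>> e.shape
(29, 13)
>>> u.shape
(13, 5)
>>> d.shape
(5, 17)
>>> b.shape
(29, 29)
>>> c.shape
(13, 17)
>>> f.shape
(17, 17)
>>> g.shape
(13,)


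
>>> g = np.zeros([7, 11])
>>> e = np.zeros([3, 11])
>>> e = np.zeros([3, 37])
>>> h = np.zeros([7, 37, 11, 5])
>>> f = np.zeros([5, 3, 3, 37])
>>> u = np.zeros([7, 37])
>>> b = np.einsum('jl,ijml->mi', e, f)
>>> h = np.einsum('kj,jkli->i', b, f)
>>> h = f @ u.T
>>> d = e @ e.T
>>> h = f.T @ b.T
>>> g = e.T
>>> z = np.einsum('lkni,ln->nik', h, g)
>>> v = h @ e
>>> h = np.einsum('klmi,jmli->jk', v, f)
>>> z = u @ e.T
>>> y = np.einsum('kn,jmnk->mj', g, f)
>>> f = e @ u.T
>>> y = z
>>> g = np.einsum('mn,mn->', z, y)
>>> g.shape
()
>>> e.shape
(3, 37)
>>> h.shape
(5, 37)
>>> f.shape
(3, 7)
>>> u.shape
(7, 37)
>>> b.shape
(3, 5)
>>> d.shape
(3, 3)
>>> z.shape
(7, 3)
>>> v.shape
(37, 3, 3, 37)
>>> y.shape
(7, 3)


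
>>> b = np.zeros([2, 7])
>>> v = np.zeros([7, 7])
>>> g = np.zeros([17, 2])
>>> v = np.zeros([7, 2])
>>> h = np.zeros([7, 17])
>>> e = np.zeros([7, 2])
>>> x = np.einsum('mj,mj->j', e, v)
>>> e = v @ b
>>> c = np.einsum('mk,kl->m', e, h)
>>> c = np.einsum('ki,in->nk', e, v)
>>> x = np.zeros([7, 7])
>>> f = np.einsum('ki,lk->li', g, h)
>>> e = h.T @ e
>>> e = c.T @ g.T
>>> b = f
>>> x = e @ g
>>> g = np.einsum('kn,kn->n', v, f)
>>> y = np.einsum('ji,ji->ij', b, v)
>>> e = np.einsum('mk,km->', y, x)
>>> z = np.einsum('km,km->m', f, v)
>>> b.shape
(7, 2)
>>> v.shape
(7, 2)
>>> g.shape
(2,)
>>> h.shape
(7, 17)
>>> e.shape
()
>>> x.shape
(7, 2)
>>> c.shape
(2, 7)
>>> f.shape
(7, 2)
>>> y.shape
(2, 7)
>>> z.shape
(2,)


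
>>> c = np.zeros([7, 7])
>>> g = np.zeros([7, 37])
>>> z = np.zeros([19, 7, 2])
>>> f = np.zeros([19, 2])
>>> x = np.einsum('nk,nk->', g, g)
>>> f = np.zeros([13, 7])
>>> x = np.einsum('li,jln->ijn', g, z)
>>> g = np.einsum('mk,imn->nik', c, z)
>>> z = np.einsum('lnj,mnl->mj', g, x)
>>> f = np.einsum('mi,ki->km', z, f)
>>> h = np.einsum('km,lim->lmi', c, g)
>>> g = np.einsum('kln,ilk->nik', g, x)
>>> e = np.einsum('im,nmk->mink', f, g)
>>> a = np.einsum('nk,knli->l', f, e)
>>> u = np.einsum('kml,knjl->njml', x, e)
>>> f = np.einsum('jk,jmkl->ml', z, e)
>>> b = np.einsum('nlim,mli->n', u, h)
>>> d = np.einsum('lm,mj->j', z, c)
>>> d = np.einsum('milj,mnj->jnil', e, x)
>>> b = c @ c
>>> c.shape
(7, 7)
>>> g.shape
(7, 37, 2)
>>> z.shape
(37, 7)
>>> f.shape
(13, 2)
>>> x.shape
(37, 19, 2)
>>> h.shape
(2, 7, 19)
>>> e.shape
(37, 13, 7, 2)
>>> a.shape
(7,)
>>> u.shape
(13, 7, 19, 2)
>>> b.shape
(7, 7)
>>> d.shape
(2, 19, 13, 7)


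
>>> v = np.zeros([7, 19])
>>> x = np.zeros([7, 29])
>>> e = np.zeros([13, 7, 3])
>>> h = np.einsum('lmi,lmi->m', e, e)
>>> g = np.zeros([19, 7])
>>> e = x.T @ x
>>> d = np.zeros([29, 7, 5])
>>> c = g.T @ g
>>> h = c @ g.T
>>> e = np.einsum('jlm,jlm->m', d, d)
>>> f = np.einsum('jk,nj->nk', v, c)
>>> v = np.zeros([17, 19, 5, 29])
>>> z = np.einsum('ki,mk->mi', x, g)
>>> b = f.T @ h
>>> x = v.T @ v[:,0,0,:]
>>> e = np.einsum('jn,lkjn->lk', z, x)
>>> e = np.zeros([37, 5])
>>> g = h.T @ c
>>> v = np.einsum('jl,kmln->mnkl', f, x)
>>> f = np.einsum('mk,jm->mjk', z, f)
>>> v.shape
(5, 29, 29, 19)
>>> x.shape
(29, 5, 19, 29)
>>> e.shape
(37, 5)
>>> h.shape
(7, 19)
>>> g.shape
(19, 7)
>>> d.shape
(29, 7, 5)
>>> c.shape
(7, 7)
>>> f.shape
(19, 7, 29)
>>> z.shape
(19, 29)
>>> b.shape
(19, 19)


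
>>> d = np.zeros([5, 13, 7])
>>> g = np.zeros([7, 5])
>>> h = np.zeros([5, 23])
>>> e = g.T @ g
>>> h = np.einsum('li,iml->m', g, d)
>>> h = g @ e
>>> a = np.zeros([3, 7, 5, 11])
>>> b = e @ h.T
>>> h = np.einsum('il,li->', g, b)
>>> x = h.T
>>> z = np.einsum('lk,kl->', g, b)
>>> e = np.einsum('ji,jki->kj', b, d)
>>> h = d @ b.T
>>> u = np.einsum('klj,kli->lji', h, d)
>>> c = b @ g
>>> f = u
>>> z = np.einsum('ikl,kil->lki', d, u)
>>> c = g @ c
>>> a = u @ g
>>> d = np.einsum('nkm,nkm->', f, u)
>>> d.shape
()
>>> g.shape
(7, 5)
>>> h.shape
(5, 13, 5)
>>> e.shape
(13, 5)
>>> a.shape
(13, 5, 5)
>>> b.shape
(5, 7)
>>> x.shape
()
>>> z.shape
(7, 13, 5)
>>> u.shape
(13, 5, 7)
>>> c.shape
(7, 5)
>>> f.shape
(13, 5, 7)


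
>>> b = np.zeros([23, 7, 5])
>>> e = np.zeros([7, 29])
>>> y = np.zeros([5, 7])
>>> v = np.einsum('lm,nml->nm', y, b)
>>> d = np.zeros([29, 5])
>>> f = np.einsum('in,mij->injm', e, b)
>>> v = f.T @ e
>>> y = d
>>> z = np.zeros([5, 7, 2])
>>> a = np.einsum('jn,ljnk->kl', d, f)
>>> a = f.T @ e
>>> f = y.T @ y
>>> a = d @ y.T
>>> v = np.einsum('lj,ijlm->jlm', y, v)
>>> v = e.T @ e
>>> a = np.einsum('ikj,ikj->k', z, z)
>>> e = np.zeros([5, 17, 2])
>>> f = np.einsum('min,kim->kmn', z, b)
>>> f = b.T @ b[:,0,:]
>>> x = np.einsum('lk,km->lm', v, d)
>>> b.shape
(23, 7, 5)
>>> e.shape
(5, 17, 2)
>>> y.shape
(29, 5)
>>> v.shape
(29, 29)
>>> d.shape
(29, 5)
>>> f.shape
(5, 7, 5)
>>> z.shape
(5, 7, 2)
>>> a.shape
(7,)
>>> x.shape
(29, 5)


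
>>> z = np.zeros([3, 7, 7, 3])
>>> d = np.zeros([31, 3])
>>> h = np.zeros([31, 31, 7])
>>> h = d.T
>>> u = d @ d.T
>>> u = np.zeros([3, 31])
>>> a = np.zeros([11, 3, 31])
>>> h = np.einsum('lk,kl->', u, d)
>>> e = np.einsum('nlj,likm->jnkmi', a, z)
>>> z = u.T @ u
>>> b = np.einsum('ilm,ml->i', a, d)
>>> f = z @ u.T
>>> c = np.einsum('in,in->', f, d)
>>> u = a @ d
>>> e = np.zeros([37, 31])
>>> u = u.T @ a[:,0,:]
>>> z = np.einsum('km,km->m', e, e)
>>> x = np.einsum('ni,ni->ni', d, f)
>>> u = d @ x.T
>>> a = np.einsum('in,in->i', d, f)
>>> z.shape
(31,)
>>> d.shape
(31, 3)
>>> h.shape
()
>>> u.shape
(31, 31)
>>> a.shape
(31,)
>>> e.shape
(37, 31)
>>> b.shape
(11,)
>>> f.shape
(31, 3)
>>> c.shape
()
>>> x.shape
(31, 3)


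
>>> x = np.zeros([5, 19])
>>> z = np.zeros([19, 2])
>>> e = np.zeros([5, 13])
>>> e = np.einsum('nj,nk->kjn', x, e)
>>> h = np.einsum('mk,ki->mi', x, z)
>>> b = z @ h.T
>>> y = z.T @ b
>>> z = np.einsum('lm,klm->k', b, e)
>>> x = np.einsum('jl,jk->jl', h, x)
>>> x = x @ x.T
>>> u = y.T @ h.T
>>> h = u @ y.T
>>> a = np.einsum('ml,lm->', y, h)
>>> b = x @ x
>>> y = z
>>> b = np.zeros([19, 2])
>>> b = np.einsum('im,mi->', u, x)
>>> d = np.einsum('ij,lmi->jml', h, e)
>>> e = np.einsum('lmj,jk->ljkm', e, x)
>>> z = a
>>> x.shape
(5, 5)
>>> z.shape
()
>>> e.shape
(13, 5, 5, 19)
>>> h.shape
(5, 2)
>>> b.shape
()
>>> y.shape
(13,)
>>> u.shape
(5, 5)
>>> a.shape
()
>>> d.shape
(2, 19, 13)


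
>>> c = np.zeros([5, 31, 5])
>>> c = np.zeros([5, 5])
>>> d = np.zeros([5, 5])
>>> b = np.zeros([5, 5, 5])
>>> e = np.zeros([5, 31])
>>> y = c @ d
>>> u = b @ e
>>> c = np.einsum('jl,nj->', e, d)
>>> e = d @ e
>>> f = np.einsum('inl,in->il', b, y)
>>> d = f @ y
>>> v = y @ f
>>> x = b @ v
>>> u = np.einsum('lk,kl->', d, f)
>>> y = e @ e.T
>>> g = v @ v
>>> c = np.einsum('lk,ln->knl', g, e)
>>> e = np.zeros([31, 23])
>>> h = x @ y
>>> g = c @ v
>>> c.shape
(5, 31, 5)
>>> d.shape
(5, 5)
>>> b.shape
(5, 5, 5)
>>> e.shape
(31, 23)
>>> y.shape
(5, 5)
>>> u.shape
()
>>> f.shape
(5, 5)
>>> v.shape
(5, 5)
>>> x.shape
(5, 5, 5)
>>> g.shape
(5, 31, 5)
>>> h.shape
(5, 5, 5)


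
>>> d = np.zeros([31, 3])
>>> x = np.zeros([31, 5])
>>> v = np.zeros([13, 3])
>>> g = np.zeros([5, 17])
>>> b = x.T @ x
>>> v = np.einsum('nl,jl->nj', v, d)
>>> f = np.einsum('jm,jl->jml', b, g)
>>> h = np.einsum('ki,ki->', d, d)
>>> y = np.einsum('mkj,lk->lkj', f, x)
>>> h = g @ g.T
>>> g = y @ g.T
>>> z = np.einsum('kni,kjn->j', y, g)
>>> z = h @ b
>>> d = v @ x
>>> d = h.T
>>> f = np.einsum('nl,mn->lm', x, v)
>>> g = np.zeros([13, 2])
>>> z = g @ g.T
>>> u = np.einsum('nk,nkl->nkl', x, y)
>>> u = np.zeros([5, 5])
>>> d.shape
(5, 5)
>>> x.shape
(31, 5)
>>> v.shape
(13, 31)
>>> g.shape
(13, 2)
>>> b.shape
(5, 5)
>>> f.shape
(5, 13)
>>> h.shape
(5, 5)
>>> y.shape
(31, 5, 17)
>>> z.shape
(13, 13)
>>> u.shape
(5, 5)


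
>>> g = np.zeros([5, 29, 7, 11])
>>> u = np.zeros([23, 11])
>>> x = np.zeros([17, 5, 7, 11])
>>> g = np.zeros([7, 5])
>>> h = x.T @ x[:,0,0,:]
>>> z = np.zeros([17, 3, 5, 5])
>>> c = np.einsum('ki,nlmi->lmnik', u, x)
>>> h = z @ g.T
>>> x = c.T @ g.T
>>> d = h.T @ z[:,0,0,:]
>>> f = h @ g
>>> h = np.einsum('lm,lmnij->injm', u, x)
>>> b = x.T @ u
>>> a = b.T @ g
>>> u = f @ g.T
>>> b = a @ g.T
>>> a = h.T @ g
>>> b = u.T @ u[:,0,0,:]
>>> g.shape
(7, 5)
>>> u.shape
(17, 3, 5, 7)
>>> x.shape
(23, 11, 17, 7, 7)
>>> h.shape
(7, 17, 7, 11)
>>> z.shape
(17, 3, 5, 5)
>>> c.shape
(5, 7, 17, 11, 23)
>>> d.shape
(7, 5, 3, 5)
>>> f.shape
(17, 3, 5, 5)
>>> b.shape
(7, 5, 3, 7)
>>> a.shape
(11, 7, 17, 5)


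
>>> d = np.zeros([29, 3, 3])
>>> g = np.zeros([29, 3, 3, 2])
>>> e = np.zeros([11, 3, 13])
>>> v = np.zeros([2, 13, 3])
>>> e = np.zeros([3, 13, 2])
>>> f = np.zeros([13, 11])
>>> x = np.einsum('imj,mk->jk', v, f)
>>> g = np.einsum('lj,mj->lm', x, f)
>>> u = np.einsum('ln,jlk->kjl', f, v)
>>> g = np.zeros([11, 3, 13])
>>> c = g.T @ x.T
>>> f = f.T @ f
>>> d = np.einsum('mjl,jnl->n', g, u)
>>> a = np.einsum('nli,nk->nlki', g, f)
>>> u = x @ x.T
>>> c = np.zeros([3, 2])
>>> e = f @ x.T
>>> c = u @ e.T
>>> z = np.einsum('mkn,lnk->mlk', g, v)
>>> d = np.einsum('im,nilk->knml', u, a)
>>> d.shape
(13, 11, 3, 11)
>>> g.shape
(11, 3, 13)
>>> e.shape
(11, 3)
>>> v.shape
(2, 13, 3)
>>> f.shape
(11, 11)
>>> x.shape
(3, 11)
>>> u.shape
(3, 3)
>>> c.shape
(3, 11)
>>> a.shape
(11, 3, 11, 13)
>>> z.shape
(11, 2, 3)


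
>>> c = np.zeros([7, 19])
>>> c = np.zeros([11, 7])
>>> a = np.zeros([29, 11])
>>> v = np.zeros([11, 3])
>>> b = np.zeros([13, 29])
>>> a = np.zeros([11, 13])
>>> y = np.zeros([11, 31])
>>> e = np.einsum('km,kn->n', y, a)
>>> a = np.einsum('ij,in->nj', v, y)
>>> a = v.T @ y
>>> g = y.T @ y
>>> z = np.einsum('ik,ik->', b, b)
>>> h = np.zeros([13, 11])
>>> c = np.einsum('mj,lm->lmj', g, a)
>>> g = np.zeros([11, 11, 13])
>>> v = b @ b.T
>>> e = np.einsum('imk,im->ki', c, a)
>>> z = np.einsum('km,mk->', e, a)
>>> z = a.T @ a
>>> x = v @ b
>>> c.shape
(3, 31, 31)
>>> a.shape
(3, 31)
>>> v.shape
(13, 13)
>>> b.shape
(13, 29)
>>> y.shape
(11, 31)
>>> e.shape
(31, 3)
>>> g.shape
(11, 11, 13)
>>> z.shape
(31, 31)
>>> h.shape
(13, 11)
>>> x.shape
(13, 29)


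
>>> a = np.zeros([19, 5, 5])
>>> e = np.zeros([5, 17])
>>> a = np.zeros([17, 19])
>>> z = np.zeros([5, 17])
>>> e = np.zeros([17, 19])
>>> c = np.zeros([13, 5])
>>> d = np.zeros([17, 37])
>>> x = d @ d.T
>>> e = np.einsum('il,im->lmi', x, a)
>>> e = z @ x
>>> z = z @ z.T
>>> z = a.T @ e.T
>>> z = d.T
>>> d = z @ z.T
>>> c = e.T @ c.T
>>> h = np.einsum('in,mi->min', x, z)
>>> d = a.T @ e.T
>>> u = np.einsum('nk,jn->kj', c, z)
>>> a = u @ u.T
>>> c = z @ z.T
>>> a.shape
(13, 13)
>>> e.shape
(5, 17)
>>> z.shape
(37, 17)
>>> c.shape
(37, 37)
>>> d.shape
(19, 5)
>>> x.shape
(17, 17)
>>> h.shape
(37, 17, 17)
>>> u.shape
(13, 37)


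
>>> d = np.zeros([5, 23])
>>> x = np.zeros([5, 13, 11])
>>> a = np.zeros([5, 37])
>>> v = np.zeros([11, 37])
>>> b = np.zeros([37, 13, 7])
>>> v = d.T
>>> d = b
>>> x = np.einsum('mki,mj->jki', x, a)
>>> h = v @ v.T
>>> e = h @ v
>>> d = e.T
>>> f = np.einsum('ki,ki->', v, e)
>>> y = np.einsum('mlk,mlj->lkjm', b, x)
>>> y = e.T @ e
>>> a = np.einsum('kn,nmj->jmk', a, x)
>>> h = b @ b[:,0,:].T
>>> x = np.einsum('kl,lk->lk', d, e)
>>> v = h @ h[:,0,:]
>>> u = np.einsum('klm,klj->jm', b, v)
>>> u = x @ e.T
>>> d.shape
(5, 23)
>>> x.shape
(23, 5)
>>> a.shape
(11, 13, 5)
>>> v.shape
(37, 13, 37)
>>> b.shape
(37, 13, 7)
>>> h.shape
(37, 13, 37)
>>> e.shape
(23, 5)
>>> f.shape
()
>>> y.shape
(5, 5)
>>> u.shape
(23, 23)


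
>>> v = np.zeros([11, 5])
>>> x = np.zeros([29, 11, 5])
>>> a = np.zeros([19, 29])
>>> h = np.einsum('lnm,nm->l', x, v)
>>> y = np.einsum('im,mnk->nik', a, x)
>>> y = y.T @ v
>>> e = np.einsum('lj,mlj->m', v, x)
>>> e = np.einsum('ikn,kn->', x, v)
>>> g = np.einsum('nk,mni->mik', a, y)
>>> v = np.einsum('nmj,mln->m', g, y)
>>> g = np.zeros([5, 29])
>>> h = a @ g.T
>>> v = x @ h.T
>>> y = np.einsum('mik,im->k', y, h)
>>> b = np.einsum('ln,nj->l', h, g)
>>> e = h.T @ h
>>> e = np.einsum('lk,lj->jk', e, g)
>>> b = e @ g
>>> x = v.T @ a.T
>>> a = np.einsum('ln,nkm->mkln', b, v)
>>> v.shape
(29, 11, 19)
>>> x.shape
(19, 11, 19)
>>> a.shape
(19, 11, 29, 29)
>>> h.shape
(19, 5)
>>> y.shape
(5,)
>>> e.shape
(29, 5)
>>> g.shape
(5, 29)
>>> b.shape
(29, 29)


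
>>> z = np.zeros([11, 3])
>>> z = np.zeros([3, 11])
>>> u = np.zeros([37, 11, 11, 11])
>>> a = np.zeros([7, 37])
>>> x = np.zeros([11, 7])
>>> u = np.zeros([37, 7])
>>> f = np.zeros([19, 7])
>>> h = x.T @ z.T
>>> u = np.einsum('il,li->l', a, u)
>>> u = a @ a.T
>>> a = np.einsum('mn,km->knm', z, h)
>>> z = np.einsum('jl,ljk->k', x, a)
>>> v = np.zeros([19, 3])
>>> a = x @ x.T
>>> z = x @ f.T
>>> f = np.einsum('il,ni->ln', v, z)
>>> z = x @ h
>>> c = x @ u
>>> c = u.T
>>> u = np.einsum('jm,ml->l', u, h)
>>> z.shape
(11, 3)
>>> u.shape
(3,)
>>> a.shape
(11, 11)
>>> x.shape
(11, 7)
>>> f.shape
(3, 11)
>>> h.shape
(7, 3)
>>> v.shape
(19, 3)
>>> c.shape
(7, 7)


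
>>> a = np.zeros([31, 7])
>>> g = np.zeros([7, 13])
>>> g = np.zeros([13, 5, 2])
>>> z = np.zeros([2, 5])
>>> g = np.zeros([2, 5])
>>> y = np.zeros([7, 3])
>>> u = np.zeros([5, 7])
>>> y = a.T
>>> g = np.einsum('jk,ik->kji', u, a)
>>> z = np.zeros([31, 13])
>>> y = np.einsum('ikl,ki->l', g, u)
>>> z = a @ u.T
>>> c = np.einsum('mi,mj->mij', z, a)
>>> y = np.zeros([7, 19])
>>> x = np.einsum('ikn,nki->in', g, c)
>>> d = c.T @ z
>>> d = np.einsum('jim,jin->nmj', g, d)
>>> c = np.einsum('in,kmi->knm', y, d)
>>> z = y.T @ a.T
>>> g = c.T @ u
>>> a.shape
(31, 7)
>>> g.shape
(31, 19, 7)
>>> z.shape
(19, 31)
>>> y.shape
(7, 19)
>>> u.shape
(5, 7)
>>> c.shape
(5, 19, 31)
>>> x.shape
(7, 31)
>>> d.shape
(5, 31, 7)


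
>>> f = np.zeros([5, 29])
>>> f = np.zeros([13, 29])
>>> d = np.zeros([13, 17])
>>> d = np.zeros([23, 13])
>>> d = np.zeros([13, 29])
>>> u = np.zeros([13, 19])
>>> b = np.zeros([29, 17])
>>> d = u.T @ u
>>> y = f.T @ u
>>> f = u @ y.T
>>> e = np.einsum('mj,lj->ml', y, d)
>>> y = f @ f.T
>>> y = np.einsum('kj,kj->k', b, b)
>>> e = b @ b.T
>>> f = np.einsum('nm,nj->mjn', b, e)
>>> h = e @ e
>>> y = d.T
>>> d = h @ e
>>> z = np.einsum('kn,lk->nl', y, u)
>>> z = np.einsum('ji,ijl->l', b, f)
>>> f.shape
(17, 29, 29)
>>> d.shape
(29, 29)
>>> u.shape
(13, 19)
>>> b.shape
(29, 17)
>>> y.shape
(19, 19)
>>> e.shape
(29, 29)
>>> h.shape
(29, 29)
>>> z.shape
(29,)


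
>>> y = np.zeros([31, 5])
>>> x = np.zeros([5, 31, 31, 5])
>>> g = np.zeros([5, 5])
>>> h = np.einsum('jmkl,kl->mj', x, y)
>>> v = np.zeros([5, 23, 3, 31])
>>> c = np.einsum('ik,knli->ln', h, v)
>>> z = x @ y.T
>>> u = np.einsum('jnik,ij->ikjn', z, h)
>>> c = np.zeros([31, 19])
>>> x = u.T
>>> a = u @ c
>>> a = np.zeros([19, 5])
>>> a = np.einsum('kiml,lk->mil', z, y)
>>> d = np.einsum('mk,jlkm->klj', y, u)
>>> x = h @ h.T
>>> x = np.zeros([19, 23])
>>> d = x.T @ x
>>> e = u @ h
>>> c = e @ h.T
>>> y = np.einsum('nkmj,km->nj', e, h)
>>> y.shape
(31, 5)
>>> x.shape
(19, 23)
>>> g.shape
(5, 5)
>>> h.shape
(31, 5)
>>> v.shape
(5, 23, 3, 31)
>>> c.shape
(31, 31, 5, 31)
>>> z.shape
(5, 31, 31, 31)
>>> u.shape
(31, 31, 5, 31)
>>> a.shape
(31, 31, 31)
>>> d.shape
(23, 23)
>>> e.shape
(31, 31, 5, 5)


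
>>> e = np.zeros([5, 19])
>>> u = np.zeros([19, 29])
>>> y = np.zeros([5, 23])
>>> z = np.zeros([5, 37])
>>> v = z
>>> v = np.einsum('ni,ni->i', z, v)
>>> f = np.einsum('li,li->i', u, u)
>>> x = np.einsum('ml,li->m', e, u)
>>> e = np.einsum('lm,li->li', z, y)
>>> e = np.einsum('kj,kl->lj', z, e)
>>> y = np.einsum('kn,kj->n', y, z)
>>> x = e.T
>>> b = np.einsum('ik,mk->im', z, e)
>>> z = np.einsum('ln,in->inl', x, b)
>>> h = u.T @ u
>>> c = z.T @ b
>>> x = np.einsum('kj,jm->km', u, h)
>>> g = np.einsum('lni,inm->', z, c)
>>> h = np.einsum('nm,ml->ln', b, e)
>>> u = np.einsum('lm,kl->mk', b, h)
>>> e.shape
(23, 37)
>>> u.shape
(23, 37)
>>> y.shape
(23,)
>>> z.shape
(5, 23, 37)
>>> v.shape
(37,)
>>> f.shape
(29,)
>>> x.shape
(19, 29)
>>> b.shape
(5, 23)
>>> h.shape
(37, 5)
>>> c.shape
(37, 23, 23)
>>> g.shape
()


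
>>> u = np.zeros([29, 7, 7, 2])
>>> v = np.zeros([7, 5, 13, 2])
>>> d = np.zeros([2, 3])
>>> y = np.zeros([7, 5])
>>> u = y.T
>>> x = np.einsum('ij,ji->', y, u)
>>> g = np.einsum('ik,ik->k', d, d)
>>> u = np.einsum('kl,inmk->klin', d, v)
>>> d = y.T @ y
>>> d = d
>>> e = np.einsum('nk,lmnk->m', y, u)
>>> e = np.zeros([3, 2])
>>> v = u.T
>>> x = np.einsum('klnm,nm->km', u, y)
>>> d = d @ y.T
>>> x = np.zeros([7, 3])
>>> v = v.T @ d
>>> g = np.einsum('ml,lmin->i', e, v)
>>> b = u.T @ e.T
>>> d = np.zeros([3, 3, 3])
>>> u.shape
(2, 3, 7, 5)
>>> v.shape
(2, 3, 7, 7)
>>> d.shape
(3, 3, 3)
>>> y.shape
(7, 5)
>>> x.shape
(7, 3)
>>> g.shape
(7,)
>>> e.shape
(3, 2)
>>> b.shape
(5, 7, 3, 3)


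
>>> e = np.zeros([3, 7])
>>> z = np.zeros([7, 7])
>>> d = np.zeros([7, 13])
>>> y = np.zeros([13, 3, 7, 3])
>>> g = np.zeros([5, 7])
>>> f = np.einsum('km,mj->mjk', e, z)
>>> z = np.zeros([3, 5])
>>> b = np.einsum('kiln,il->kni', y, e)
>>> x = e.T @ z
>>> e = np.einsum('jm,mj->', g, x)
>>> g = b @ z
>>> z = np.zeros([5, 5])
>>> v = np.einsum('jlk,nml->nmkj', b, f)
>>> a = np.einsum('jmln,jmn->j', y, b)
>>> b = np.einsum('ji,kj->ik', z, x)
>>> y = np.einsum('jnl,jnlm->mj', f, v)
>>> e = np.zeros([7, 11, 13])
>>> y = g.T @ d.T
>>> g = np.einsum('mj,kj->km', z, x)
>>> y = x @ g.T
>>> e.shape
(7, 11, 13)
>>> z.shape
(5, 5)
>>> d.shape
(7, 13)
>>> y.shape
(7, 7)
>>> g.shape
(7, 5)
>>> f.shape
(7, 7, 3)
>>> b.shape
(5, 7)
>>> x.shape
(7, 5)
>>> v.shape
(7, 7, 3, 13)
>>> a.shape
(13,)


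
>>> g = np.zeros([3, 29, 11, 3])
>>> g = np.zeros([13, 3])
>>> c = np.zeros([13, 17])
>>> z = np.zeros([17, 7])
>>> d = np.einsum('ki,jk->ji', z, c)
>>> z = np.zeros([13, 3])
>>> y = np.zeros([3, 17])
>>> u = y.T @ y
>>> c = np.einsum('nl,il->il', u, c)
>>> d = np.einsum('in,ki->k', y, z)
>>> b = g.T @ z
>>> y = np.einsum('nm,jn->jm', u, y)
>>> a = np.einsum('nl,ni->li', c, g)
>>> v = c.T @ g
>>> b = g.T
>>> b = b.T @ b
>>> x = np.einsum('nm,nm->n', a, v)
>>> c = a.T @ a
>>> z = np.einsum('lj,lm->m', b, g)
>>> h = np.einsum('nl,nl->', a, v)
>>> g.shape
(13, 3)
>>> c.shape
(3, 3)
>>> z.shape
(3,)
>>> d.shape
(13,)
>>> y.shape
(3, 17)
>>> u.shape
(17, 17)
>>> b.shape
(13, 13)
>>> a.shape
(17, 3)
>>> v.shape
(17, 3)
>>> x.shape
(17,)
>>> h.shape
()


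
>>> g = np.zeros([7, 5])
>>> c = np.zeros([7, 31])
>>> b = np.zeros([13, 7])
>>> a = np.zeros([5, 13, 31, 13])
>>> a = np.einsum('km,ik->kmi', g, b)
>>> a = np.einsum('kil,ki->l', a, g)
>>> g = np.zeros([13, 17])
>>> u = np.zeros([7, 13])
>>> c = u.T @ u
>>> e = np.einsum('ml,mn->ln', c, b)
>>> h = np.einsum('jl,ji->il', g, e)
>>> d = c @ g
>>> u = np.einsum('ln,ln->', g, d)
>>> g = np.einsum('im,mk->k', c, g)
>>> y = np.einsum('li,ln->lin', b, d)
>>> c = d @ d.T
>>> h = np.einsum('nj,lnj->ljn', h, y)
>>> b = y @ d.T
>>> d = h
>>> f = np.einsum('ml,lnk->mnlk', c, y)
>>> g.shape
(17,)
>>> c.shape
(13, 13)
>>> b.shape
(13, 7, 13)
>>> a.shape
(13,)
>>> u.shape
()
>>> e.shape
(13, 7)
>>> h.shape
(13, 17, 7)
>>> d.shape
(13, 17, 7)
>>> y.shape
(13, 7, 17)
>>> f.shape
(13, 7, 13, 17)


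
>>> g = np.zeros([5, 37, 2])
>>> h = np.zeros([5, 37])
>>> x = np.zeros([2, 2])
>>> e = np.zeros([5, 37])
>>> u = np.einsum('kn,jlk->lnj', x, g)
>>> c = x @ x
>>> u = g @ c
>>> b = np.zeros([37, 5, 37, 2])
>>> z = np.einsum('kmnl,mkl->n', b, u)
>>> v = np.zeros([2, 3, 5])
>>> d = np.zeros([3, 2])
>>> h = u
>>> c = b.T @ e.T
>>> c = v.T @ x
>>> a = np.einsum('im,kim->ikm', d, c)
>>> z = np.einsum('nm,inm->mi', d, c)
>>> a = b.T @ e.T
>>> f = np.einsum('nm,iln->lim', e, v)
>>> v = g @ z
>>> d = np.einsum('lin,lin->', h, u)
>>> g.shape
(5, 37, 2)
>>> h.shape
(5, 37, 2)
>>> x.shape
(2, 2)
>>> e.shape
(5, 37)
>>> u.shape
(5, 37, 2)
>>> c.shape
(5, 3, 2)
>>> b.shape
(37, 5, 37, 2)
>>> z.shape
(2, 5)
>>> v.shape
(5, 37, 5)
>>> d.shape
()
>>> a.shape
(2, 37, 5, 5)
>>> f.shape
(3, 2, 37)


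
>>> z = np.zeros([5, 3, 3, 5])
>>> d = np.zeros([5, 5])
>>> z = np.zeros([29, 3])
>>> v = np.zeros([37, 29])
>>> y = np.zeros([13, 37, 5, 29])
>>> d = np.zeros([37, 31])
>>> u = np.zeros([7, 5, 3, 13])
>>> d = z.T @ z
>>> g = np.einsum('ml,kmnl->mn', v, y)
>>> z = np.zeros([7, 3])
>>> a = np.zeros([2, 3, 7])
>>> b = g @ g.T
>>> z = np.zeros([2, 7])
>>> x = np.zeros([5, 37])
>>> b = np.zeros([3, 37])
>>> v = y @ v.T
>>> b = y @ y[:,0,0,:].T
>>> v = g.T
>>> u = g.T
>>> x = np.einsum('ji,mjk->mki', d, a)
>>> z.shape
(2, 7)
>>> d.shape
(3, 3)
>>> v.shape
(5, 37)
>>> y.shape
(13, 37, 5, 29)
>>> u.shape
(5, 37)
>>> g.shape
(37, 5)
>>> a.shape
(2, 3, 7)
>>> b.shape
(13, 37, 5, 13)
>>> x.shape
(2, 7, 3)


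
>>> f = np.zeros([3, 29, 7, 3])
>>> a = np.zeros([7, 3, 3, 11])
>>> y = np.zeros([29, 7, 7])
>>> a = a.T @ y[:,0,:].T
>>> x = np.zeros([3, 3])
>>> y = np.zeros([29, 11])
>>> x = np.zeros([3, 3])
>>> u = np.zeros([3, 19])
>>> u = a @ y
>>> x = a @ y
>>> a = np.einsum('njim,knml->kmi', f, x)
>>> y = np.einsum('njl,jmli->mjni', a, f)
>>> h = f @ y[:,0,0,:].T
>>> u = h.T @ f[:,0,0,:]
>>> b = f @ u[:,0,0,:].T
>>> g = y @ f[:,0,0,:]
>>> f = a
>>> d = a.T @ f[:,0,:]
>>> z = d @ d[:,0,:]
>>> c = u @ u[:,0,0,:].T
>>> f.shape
(11, 3, 7)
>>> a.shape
(11, 3, 7)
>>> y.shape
(29, 3, 11, 3)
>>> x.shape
(11, 3, 3, 11)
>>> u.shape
(29, 7, 29, 3)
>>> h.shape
(3, 29, 7, 29)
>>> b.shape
(3, 29, 7, 29)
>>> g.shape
(29, 3, 11, 3)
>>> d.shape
(7, 3, 7)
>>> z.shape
(7, 3, 7)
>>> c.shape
(29, 7, 29, 29)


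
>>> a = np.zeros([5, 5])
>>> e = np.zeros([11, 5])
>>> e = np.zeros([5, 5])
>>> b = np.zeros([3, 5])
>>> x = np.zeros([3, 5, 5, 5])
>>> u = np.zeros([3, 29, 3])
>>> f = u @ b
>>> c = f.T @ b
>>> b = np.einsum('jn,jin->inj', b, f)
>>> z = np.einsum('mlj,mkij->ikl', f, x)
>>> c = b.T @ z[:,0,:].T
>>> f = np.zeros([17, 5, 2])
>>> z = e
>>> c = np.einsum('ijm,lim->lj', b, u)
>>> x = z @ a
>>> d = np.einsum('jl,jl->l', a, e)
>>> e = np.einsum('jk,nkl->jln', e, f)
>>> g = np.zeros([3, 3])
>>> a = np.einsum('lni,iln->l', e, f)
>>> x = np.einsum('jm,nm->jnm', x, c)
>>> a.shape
(5,)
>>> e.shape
(5, 2, 17)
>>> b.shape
(29, 5, 3)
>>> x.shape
(5, 3, 5)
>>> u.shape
(3, 29, 3)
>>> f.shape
(17, 5, 2)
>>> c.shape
(3, 5)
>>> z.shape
(5, 5)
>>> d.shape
(5,)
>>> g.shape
(3, 3)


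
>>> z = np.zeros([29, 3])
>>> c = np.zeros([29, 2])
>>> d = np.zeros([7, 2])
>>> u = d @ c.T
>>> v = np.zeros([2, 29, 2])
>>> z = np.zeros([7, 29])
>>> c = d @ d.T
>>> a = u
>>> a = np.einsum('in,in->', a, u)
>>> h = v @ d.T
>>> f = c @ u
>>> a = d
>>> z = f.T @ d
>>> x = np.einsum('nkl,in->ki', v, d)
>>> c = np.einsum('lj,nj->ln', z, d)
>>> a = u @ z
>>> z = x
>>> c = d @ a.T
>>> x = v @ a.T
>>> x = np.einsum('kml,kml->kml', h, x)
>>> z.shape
(29, 7)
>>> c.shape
(7, 7)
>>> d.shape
(7, 2)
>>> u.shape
(7, 29)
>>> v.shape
(2, 29, 2)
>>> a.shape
(7, 2)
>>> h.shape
(2, 29, 7)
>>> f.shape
(7, 29)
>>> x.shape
(2, 29, 7)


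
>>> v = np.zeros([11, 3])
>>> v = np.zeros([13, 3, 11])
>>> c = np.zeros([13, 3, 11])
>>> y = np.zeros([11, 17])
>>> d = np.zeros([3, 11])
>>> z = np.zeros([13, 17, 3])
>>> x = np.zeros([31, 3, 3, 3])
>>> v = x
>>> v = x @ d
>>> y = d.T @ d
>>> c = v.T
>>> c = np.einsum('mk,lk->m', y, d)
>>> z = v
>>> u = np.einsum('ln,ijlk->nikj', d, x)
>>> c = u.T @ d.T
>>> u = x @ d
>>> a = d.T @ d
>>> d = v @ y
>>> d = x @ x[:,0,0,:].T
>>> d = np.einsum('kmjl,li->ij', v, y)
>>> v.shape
(31, 3, 3, 11)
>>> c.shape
(3, 3, 31, 3)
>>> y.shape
(11, 11)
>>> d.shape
(11, 3)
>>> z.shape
(31, 3, 3, 11)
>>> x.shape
(31, 3, 3, 3)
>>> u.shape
(31, 3, 3, 11)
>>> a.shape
(11, 11)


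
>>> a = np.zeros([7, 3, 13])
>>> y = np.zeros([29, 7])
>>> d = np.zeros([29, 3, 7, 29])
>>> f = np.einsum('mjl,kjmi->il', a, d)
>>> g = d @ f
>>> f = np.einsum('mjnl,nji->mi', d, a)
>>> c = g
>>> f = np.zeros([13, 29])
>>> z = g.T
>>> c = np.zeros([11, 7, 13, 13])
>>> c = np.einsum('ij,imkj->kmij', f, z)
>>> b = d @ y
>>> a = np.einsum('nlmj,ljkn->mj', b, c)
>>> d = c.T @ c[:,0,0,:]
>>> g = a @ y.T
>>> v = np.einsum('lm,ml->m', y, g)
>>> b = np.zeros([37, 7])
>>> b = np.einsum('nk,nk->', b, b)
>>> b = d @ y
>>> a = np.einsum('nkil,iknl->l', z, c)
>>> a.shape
(29,)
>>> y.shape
(29, 7)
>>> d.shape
(29, 13, 7, 29)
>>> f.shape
(13, 29)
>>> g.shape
(7, 29)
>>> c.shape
(3, 7, 13, 29)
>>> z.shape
(13, 7, 3, 29)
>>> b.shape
(29, 13, 7, 7)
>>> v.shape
(7,)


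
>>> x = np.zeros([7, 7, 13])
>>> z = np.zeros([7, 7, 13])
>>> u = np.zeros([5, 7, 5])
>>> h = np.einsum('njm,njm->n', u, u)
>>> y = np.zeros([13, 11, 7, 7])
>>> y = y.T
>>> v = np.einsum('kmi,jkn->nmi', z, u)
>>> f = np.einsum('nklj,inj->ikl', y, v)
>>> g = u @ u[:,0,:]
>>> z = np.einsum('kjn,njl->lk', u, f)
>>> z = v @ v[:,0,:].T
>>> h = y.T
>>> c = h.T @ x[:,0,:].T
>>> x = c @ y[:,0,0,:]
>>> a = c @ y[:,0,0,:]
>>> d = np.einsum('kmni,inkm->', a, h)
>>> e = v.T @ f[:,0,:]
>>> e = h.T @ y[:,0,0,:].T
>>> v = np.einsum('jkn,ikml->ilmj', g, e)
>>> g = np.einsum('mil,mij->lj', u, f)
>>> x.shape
(7, 7, 11, 13)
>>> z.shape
(5, 7, 5)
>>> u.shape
(5, 7, 5)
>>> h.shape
(13, 11, 7, 7)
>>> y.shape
(7, 7, 11, 13)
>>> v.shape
(7, 7, 11, 5)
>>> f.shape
(5, 7, 11)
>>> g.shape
(5, 11)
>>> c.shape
(7, 7, 11, 7)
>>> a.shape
(7, 7, 11, 13)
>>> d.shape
()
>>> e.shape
(7, 7, 11, 7)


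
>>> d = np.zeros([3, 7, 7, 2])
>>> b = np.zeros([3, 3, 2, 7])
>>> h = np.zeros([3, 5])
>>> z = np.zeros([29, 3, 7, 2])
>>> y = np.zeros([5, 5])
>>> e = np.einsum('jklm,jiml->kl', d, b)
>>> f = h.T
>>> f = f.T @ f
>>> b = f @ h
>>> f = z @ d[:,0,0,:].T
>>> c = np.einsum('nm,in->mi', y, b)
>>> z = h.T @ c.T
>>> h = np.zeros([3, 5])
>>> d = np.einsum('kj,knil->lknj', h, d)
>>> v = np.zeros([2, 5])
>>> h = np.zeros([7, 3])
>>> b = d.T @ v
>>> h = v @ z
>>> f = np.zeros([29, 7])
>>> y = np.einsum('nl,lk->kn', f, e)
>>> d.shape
(2, 3, 7, 5)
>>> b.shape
(5, 7, 3, 5)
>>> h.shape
(2, 5)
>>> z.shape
(5, 5)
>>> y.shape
(7, 29)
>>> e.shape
(7, 7)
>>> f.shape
(29, 7)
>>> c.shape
(5, 3)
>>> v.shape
(2, 5)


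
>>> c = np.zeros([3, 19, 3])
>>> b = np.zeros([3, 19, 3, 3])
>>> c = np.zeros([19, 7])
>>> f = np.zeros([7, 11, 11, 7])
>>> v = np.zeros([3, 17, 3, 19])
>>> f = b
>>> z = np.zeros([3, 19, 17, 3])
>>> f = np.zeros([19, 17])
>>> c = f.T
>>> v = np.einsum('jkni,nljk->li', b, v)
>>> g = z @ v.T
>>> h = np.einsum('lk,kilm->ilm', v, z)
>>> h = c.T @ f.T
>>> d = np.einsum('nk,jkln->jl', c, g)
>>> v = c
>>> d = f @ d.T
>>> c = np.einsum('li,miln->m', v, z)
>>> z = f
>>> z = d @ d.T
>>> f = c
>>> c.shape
(3,)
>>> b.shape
(3, 19, 3, 3)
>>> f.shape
(3,)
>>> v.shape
(17, 19)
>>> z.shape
(19, 19)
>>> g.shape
(3, 19, 17, 17)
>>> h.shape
(19, 19)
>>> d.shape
(19, 3)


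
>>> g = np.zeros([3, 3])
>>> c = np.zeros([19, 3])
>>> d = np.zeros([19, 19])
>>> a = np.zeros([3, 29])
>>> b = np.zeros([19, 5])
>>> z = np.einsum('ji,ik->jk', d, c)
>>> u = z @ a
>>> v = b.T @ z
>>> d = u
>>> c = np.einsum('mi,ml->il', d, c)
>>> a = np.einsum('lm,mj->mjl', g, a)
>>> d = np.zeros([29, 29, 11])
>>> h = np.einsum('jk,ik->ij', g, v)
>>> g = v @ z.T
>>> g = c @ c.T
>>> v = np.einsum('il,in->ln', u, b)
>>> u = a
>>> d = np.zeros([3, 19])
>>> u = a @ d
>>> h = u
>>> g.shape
(29, 29)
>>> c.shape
(29, 3)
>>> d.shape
(3, 19)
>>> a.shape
(3, 29, 3)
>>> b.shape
(19, 5)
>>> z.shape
(19, 3)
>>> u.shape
(3, 29, 19)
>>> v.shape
(29, 5)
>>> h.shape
(3, 29, 19)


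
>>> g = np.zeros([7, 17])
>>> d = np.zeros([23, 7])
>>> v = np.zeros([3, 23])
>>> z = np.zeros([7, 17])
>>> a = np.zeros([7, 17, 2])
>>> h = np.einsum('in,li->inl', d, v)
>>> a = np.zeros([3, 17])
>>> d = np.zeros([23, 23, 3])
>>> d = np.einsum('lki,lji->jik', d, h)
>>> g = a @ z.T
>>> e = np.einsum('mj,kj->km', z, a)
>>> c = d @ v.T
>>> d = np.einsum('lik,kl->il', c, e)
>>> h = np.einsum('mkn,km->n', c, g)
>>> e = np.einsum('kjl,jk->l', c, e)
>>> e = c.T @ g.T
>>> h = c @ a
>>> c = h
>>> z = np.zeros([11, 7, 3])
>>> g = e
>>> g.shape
(3, 3, 3)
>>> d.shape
(3, 7)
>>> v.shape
(3, 23)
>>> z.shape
(11, 7, 3)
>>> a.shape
(3, 17)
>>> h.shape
(7, 3, 17)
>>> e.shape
(3, 3, 3)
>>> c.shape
(7, 3, 17)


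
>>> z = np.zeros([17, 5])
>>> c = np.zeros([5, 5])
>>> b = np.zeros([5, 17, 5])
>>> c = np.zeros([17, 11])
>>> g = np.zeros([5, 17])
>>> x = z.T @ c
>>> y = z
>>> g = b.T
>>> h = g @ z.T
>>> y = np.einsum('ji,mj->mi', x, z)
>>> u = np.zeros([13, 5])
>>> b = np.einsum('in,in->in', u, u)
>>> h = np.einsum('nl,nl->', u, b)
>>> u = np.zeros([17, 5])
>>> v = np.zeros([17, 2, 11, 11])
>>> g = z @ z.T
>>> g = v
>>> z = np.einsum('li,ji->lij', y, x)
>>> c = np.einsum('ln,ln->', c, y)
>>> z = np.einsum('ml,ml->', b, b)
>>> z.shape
()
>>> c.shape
()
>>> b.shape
(13, 5)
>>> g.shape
(17, 2, 11, 11)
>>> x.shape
(5, 11)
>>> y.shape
(17, 11)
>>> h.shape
()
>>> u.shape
(17, 5)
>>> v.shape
(17, 2, 11, 11)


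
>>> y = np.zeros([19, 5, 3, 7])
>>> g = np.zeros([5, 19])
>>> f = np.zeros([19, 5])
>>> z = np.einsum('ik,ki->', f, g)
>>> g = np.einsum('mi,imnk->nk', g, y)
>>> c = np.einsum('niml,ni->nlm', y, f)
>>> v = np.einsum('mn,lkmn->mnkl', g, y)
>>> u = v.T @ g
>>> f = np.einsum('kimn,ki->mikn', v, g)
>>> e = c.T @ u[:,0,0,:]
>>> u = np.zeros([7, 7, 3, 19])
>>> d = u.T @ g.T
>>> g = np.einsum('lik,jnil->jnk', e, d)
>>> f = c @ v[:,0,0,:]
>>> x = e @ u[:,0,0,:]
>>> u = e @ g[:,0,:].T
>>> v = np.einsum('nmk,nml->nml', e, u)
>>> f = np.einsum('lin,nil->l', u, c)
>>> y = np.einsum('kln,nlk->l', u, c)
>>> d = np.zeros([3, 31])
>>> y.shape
(7,)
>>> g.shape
(19, 3, 7)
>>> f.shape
(3,)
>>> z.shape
()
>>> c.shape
(19, 7, 3)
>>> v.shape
(3, 7, 19)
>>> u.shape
(3, 7, 19)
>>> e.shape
(3, 7, 7)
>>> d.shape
(3, 31)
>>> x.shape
(3, 7, 19)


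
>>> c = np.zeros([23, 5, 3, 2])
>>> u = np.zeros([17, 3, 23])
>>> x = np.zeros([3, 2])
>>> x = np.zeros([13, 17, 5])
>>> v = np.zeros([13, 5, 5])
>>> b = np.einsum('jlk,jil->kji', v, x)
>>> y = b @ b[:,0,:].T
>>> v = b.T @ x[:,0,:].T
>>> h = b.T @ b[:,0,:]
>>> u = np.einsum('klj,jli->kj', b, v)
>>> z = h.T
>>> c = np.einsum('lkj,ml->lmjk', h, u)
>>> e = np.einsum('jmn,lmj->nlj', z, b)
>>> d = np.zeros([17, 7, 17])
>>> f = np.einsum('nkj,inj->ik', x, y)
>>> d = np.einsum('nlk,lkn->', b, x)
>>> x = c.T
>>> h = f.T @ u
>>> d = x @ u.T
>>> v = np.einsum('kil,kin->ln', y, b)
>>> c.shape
(17, 5, 17, 13)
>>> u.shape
(5, 17)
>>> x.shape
(13, 17, 5, 17)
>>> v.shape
(5, 17)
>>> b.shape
(5, 13, 17)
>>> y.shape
(5, 13, 5)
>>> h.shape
(17, 17)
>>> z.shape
(17, 13, 17)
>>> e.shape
(17, 5, 17)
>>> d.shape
(13, 17, 5, 5)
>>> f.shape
(5, 17)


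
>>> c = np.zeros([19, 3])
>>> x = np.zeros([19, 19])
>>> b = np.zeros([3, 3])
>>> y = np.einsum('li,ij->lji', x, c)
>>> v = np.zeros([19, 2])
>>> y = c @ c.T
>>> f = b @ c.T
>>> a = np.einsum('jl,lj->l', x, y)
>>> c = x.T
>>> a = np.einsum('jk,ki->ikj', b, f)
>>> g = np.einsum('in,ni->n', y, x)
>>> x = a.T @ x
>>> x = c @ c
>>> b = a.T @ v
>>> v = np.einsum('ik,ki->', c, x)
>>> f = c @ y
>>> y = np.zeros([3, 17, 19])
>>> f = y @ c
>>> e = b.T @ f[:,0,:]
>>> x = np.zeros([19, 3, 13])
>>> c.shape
(19, 19)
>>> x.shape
(19, 3, 13)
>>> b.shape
(3, 3, 2)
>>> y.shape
(3, 17, 19)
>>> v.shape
()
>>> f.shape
(3, 17, 19)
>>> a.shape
(19, 3, 3)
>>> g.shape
(19,)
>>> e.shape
(2, 3, 19)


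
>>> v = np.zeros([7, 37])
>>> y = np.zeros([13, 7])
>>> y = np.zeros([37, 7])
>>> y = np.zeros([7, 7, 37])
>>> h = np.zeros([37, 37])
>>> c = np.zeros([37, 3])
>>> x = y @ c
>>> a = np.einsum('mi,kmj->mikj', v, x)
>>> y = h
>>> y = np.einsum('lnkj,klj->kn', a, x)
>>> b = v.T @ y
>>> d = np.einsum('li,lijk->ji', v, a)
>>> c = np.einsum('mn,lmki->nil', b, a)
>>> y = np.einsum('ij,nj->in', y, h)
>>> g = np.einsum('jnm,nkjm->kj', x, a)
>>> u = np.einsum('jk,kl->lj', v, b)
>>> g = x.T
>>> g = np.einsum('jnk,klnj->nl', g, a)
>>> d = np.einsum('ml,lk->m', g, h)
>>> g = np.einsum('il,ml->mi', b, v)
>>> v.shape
(7, 37)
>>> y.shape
(7, 37)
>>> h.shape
(37, 37)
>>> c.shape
(37, 3, 7)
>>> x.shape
(7, 7, 3)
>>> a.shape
(7, 37, 7, 3)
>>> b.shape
(37, 37)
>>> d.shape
(7,)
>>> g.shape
(7, 37)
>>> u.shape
(37, 7)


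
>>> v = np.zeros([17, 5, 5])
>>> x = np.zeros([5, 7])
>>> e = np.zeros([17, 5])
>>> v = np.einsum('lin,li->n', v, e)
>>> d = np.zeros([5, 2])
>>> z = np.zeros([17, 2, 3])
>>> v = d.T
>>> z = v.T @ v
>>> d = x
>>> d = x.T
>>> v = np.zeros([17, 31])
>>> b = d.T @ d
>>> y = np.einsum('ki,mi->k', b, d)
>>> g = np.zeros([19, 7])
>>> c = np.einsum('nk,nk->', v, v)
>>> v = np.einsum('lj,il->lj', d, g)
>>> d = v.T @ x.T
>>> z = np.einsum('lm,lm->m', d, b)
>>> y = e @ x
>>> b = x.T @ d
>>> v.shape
(7, 5)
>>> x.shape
(5, 7)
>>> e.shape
(17, 5)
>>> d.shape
(5, 5)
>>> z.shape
(5,)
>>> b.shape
(7, 5)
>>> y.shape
(17, 7)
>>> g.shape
(19, 7)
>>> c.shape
()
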